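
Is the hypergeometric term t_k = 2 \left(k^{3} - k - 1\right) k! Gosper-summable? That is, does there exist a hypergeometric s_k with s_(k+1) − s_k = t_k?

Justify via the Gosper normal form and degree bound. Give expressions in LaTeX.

Step 1: r(k) = (k + 1)*(k - (k + 1)**3 + 2)/(-k**3 + k + 1).
Gosper form: A/B · C(k+1)/C(k) with A=k + 1, B=1, C=k**3 - k - 1.
Key eq: (k + 1)·f(k+1) = (1)·f(k) + (k**3 - k - 1).
d = 2 from the (1,0,3) case.
Match coefficients ⇒ f(k) = k**2 - 2*k - 2.
R(k) = B(k−1)·f(k)/C(k) = (k**2 - 2*k - 2)/(k**3 - k - 1); s_k = R·t_k = 2*(k**2 - 2*k - 2)*factorial(k).
Δs = 2*(k**3 - k - 1)*factorial(k), as required.

Yes. s_k = 2 \left(k^{2} - 2 k - 2\right) k!.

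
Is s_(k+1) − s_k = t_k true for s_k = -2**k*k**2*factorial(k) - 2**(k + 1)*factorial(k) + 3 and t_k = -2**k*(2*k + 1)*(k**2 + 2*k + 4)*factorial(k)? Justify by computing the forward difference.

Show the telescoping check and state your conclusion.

s_(k+1) = -2*2**k*k**3*factorial(k) - 6*2**k*k**2*factorial(k) - 10*2**k*k*factorial(k) - 6*2**k*factorial(k) + 3
s_(k+1) − s_k = -2**k*(2*k + 1)*(k**2 + 2*k + 4)*factorial(k)
(s_(k+1) − s_k) − t_k = 0

valid; difference matches t_k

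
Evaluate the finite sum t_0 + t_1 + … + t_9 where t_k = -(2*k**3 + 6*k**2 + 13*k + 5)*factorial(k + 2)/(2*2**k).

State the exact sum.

Compute t_(k+1)/t_k: get (2*k**4 + 18*k**3 + 67*k**2 + 119*k + 78)/(2*(2*k**3 + 6*k**2 + 13*k + 5)).
Factor: A=k/2 + 3/2; B=1; C=k**3 + 3*k**2 + 13*k/2 + 5/2.
f must satisfy (k/2 + 3/2)·f(k+1) − (1)·f(k) = k**3 + 3*k**2 + 13*k/2 + 5/2.
d = 2 from the (1,0,3) case.
Solve for f: f(k) = 2*k**2 - 1 (degree 2 ≤ 2).
R(k) = B(k−1)·f(k)/C(k) = 2*(2*k**2 - 1)/(2*k**3 + 6*k**2 + 13*k + 5); s_k = R·t_k = -(2*k**2 - 1)*factorial(k + 2)/2**k.
Check: Δs_k = -(2*k**3 + 6*k**2 + 13*k + 5)*factorial(k + 2)/(2*2**k). ✓
Σ_(k=0)^(9) t_k = s_(10) − s_(0) = -93087225 − (2) = -93087227.

Σ = -93087227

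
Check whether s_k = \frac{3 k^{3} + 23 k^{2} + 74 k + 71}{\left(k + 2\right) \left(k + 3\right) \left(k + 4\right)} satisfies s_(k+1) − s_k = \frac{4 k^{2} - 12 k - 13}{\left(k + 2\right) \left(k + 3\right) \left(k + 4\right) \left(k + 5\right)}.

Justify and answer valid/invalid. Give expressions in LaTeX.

Valid: the claim telescopes to t_k.

s_(k+1) = (74*k + 3*(k + 1)**3 + 23*(k + 1)**2 + 145)/((k + 3)*(k + 4)*(k + 5))
s_(k+1) − s_k = (4*k**2 - 12*k - 13)/(k**4 + 14*k**3 + 71*k**2 + 154*k + 120)
(s_(k+1) − s_k) − t_k = 0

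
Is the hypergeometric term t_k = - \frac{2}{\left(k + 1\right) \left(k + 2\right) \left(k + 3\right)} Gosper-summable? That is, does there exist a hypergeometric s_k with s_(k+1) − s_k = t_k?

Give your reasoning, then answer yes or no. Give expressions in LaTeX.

t_(k+1)/t_k = (k + 1)/(k + 4).
Normal form (A,B,C) = (k + 1, k + 4, 1).
Need (k + 1)·f(k+1) − (k + 3)·f(k) = 1.
deg f ≤ 2 (via 1,1,0).
A polynomial solution: f(k) = k*(k + 3)/4.
R(k) = B(k−1)·f(k)/C(k) = k*(k + 3)**2/4; s_k = R·t_k = k*(-k - 3)/(2*(k + 1)*(k + 2)).
Verify: -2/(k**3 + 6*k**2 + 11*k + 6) matches t_k.

Yes. s_k = \frac{k \left(- k - 3\right)}{2 \left(k + 1\right) \left(k + 2\right)}.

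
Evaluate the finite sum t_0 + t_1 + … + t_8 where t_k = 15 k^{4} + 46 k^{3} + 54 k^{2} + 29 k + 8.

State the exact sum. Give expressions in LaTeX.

t_(k+1)/t_k = (15*k**4 + 106*k**3 + 282*k**2 + 335*k + 152)/(15*k**4 + 46*k**3 + 54*k**2 + 29*k + 8).
A = 1, B = 1, C = k**4 + 46*k**3/15 + 18*k**2/5 + 29*k/15 + 8/15.
Need (1)·f(k+1) − (1)·f(k) = k**4 + 46*k**3/15 + 18*k**2/5 + 29*k/15 + 8/15.
Bound: deg f ≤ 5.
Match coefficients ⇒ f(k) = k*(3*k**4 + 4*k**3 - k + 2)/15.
Certificate R = B(k−1)f/C = k*(3*k**4 + 4*k**3 - k + 2)/(15*k**4 + 46*k**3 + 54*k**2 + 29*k + 8) gives s_k = k*(3*k**4 + 4*k**3 - k + 2).
Check: Δs_k = 15*k**4 + 46*k**3 + 54*k**2 + 29*k + 8. ✓
Sum = s_(9) − s_(0); s_(9) = 203328, s_(0) = 0 ⇒ 203328.

Σ = 203328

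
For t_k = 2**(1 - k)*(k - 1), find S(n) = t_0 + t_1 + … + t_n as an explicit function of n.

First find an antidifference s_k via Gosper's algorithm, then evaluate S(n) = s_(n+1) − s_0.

S(n) = 2**(1 - n)*(-n - 1)

t_(k+1)/t_k = k/(2*(k - 1)).
A = 1/2, B = 1, C = k - 1.
Key eq: (1/2)·f(k+1) = (1)·f(k) + (k - 1).
d = 1 from the (0,0,1) case.
Match coefficients ⇒ f(k) = -2*k.
R(k) = B(k−1)·f(k)/C(k) = -2*k/(k - 1); s_k = R·t_k = -2**(2 - k)*k.
Verify: 2**(1 - k)*(k - 1) matches t_k.
Evaluate: s_(n+1) = 2**(1 - n)*(-n - 1); subtract s_(0) = 0 ⇒ S(n) = 2**(1 - n)*(-n - 1).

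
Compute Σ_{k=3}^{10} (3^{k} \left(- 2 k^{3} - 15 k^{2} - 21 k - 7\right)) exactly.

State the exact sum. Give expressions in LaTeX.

Compute t_(k+1)/t_k: get 3*(2*k**3 + 21*k**2 + 57*k + 45)/(2*k**3 + 15*k**2 + 21*k + 7).
Gosper form: A/B · C(k+1)/C(k) with A=3, B=1, C=k**3 + 15*k**2/2 + 21*k/2 + 7/2.
Need (3)·f(k+1) − (1)·f(k) = k**3 + 15*k**2/2 + 21*k/2 + 7/2.
deg f ≤ 3 (via 0,0,3).
A polynomial solution: f(k) = (k**3 + 3*k**2 - 3*k + 2)/2.
So s_k = (B(k−1)f/C)·t_k = ((k**3 + 3*k**2 - 3*k + 2)/((2*k + 1)*(k**2 + 7*k + 7)))·t_k = 3**k*(-k**3 - 3*k**2 + 3*k - 2).
s_(k+1) − s_k = 3**k*(-2*k**3 - 15*k**2 - 21*k - 7) = t_k.
Telescoping: Σ = s_(11) − s_(3) = -294595461 − (-1269) = -294594192.

Σ = -294594192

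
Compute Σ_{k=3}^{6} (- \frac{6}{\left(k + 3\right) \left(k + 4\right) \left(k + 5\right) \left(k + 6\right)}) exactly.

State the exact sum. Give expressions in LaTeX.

Σ = -41/9240

Step 1: r(k) = (k + 3)/(k + 7).
Gosper form: A/B · C(k+1)/C(k) with A=k + 3, B=k + 7, C=1.
Key eq: (k + 3)·f(k+1) = (k + 6)·f(k) + (1).
d = 3 from the (1,1,0) case.
Coefficient equations give f(k) = k*(k**2 + 12*k + 47)/180.
So s_k = (B(k−1)f/C)·t_k = (k*(k + 6)*(k**2 + 12*k + 47)/180)·t_k = k*(-k**2 - 12*k - 47)/(30*(k + 3)*(k + 4)*(k + 5)).
s_(k+1) − s_k = -6/(k**4 + 18*k**3 + 119*k**2 + 342*k + 360) = t_k.
Telescoping: Σ = s_(7) − s_(3) = -7/220 − (-23/840) = -41/9240.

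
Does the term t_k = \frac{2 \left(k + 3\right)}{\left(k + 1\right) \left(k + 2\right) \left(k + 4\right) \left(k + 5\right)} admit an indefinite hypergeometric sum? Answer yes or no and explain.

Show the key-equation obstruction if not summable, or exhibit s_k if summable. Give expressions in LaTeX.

Yes. s_k = \frac{k \left(k + 5\right)}{4 \left(k^{2} + 5 k + 4\right)}.

r(k) = (k + 1)*(k + 4)**2/((k + 3)**2*(k + 6)) after simplifying.
Factor: A=k + 1; B=k + 6; C=k**2 + 6*k + 9.
Key eq: (k + 1)·f(k+1) = (k + 5)·f(k) + (k**2 + 6*k + 9).
d = 4 from the (1,1,2) case.
Solving with deg f ≤ 4: f(k) = k*(k + 2)*(k + 3)*(k + 5)/8.
Certificate R = B(k−1)f/C = k*(k + 2)*(k + 5)**2/(8*(k + 3)) gives s_k = k*(k + 5)/(4*(k**2 + 5*k + 4)).
Δs = 2*(k + 3)/(k**4 + 12*k**3 + 49*k**2 + 78*k + 40), as required.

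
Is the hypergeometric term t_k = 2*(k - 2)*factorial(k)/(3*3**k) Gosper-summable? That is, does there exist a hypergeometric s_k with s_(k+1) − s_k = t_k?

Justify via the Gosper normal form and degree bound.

Yes. s_k = 2*factorial(k)/3**k.

t_(k+1)/t_k = (k**2 - 1)/(3*(k - 2)).
A = k/3 + 1/3, B = 1, C = k - 2.
Need (k/3 + 1/3)·f(k+1) − (1)·f(k) = k - 2.
Degrees (1,0,1) ⇒ d ≤ 0.
Match coefficients ⇒ f(k) = 3.
Certificate R = B(k−1)f/C = 3/(k - 2) gives s_k = 2*factorial(k)/3**k.
s_(k+1) − s_k = 2*(k - 2)*factorial(k)/(3*3**k) = t_k.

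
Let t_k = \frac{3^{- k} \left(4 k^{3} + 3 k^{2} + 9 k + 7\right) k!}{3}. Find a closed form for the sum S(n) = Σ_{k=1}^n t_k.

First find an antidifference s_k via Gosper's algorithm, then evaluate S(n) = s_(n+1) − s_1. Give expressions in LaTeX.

S(n) = 3^{- n - 1} \left(- 7 \cdot 3^{n} + 4 n^{3} n! + 15 n^{2} n! + 18 n n! + 7 n!\right)

The ratio is (4*k**4 + 19*k**3 + 42*k**2 + 50*k + 23)/(3*(4*k**3 + 3*k**2 + 9*k + 7)).
Take A(k)=k/3 + 1/3, B(k)=1, C(k)=k**3 + 3*k**2/4 + 9*k/4 + 7/4.
f must satisfy (k/3 + 1/3)·f(k+1) − (1)·f(k) = k**3 + 3*k**2/4 + 9*k/4 + 7/4.
Bound: deg f ≤ 2.
A polynomial solution: f(k) = 3*k*(4*k + 3)/4.
Certificate R = B(k−1)f/C = 3*k*(4*k + 3)/(4*k**3 + 3*k**2 + 9*k + 7) gives s_k = k*(4*k + 3)*factorial(k)/3**k.
Δs = (4*k**3 + 3*k**2 + 9*k + 7)*factorial(k)/(3*3**k), as required.
Σ_(k=1)^n t_k = s_(n+1) − s_(1) = (3**(-n - 1)*(n + 1)*(4*n + 7)*factorial(n + 1)) − (7/3), i.e. 3**(-n - 1)*(-7*3**n + 4*n**3*factorial(n) + 15*n**2*factorial(n) + 18*n*factorial(n) + 7*factorial(n)).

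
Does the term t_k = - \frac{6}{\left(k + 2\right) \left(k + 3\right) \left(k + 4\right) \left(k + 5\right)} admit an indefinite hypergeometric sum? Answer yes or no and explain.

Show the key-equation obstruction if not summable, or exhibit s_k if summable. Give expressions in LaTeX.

Yes. s_k = \frac{k \left(- k^{2} - 9 k - 26\right)}{12 \left(k + 2\right) \left(k + 3\right) \left(k + 4\right)}.

Ratio r(k) = (k + 2)/(k + 6).
Normal form (A,B,C) = (k + 2, k + 6, 1).
f must satisfy (k + 2)·f(k+1) − (k + 5)·f(k) = 1.
deg f ≤ 3 (via 1,1,0).
Solving with deg f ≤ 3: f(k) = k*(k**2 + 9*k + 26)/72.
R(k) = B(k−1)·f(k)/C(k) = k*(k + 5)*(k**2 + 9*k + 26)/72; s_k = R·t_k = k*(-k**2 - 9*k - 26)/(12*(k + 2)*(k + 3)*(k + 4)).
Δs = -6/(k**4 + 14*k**3 + 71*k**2 + 154*k + 120), as required.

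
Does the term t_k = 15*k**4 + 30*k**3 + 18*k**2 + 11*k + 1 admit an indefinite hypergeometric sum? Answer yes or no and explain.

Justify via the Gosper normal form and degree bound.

Compute t_(k+1)/t_k: get (15*k**4 + 90*k**3 + 198*k**2 + 197*k + 75)/(15*k**4 + 30*k**3 + 18*k**2 + 11*k + 1).
A = 1, B = 1, C = k**4 + 2*k**3 + 6*k**2/5 + 11*k/15 + 1/15.
f must satisfy (1)·f(k+1) − (1)·f(k) = k**4 + 2*k**3 + 6*k**2/5 + 11*k/15 + 1/15.
Degrees (0,0,4) ⇒ d ≤ 5.
Match coefficients ⇒ f(k) = k*(3*k**4 - 4*k**2 + 4*k - 2)/15.
Then R = B(k−1)f/C = k*(3*k**4 - 4*k**2 + 4*k - 2)/(15*k**4 + 30*k**3 + 18*k**2 + 11*k + 1), so s_k = R(k)·t_k = k*(3*k**4 - 4*k**2 + 4*k - 2).
Check: Δs_k = 15*k**4 + 30*k**3 + 18*k**2 + 11*k + 1. ✓

Yes. s_k = k*(3*k**4 - 4*k**2 + 4*k - 2).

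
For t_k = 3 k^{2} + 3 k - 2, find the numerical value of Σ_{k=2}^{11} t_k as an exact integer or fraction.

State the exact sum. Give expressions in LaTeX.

The ratio is (3*k**2 + 9*k + 4)/(3*k**2 + 3*k - 2).
Gosper form: A/B · C(k+1)/C(k) with A=1, B=1, C=k**2 + k - 2/3.
f must satisfy (1)·f(k+1) − (1)·f(k) = k**2 + k - 2/3.
From deg A=0, deg B=0, deg C=2: d=3.
Solving with deg f ≤ 3: f(k) = k*(k**2 - 3)/3.
So s_k = (B(k−1)f/C)·t_k = (k*(k**2 - 3)/(3*k**2 + 3*k - 2))·t_k = k*(k**2 - 3).
Verify: 3*k**2 + 3*k - 2 matches t_k.
Telescoping: Σ = s_(12) − s_(2) = 1692 − (2) = 1690.

Σ = 1690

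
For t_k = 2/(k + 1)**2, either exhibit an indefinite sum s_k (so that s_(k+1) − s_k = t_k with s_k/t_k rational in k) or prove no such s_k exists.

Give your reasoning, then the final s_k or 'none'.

Step 1: r(k) = (k + 1)**2/(k + 2)**2.
So A=k**2 + 2*k + 1 and B=k**2 + 4*k + 4, with C=1.
Need (k**2 + 2*k + 1)·f(k+1) − (k**2 + 2*k + 1)·f(k) = 1.
Degrees (2,2,0) ⇒ d ≤ 0.
Generic f = c0 gives residual -1; -1 = 0 cannot hold, so t_k is not Gosper-summable.

no hypergeometric antidifference exists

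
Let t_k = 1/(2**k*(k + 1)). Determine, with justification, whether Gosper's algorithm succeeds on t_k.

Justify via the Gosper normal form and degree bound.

No — key equation has no polynomial f.

r(k) = (k + 1)/(2*(k + 2)) after simplifying.
Factor: A=k/2 + 1/2; B=k + 2; C=1.
Set up (k/2 + 1/2)·f(k+1) − (k + 1)·f(k) − (1) = 0.
deg f ≤ -1 (via 1,1,0).
d = -1 < 0 ⇒ no nonzero polynomial f; not summable.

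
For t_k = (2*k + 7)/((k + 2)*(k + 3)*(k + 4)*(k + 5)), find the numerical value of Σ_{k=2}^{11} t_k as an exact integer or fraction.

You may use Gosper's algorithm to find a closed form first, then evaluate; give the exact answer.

Compute t_(k+1)/t_k: get (k + 2)*(2*k + 9)/((k + 6)*(2*k + 7)).
Take A(k)=k + 2, B(k)=k + 6, C(k)=k + 7/2.
Need (k + 2)·f(k+1) − (k + 5)·f(k) = k + 7/2.
Bound: deg f ≤ 3.
Coefficient equations give f(k) = k*(k + 3)*(k + 6)/16.
Certificate R = B(k−1)f/C = k*(k + 3)*(k + 5)*(k + 6)/(8*(2*k + 7)) gives s_k = k*(k + 6)/(8*(k**2 + 6*k + 8)).
s_(k+1) − s_k = (2*k + 7)/(k**4 + 14*k**3 + 71*k**2 + 154*k + 120) = t_k.
Sum = s_(12) − s_(2); s_(12) = 27/224, s_(2) = 1/12 ⇒ 25/672.

Σ = 25/672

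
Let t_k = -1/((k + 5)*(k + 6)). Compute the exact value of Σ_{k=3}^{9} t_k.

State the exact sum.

t_(k+1)/t_k = (k + 5)/(k + 7).
So A=k + 5 and B=k + 7, with C=1.
f must satisfy (k + 5)·f(k+1) − (k + 6)·f(k) = 1.
d = 1 from the (1,1,0) case.
A polynomial solution: f(k) = k/5.
R(k) = B(k−1)·f(k)/C(k) = k*(k + 6)/5; s_k = R·t_k = -k/(5*k + 25).
Verify: -1/(k**2 + 11*k + 30) matches t_k.
Evaluate s at k=10 and k=3: -2/15 and -3/40; difference -7/120.

Σ = -7/120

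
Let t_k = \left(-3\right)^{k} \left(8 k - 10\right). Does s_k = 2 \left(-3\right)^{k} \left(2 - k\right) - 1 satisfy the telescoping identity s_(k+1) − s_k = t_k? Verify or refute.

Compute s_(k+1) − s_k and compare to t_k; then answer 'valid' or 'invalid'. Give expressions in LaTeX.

s_(k+1) = 6*(-3)**k*(k - 1) - 1
s_(k+1) − s_k = (-3)**k*(8*k - 10)
(s_(k+1) − s_k) − t_k = 0

valid; difference matches t_k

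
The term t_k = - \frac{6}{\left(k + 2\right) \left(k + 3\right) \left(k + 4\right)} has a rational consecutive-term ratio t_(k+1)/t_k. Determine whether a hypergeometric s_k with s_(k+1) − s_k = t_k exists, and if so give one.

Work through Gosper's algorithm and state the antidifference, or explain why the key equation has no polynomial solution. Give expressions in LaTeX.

Compute t_(k+1)/t_k: get (k + 2)/(k + 5).
Gosper form: A/B · C(k+1)/C(k) with A=k + 2, B=k + 5, C=1.
Key eq: (k + 2)·f(k+1) = (k + 4)·f(k) + (1).
Bound: deg f ≤ 2.
A polynomial solution: f(k) = k*(k + 5)/12.
Certificate R = B(k−1)f/C = k*(k + 4)*(k + 5)/12 gives s_k = k*(-k - 5)/(2*(k + 2)*(k + 3)).
Check: Δs_k = -6/(k**3 + 9*k**2 + 26*k + 24). ✓

s_k = \frac{k \left(- k - 5\right)}{2 \left(k + 2\right) \left(k + 3\right)}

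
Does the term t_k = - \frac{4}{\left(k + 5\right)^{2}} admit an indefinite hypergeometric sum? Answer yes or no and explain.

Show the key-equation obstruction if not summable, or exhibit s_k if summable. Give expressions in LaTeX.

No. Not Gosper-summable.

r(k) = (k + 5)**2/(k + 6)**2 after simplifying.
A = k**2 + 10*k + 25, B = k**2 + 12*k + 36, C = 1.
f must satisfy (k**2 + 10*k + 25)·f(k+1) − (k**2 + 10*k + 25)·f(k) = 1.
Degrees (2,2,0) ⇒ d ≤ 0.
Write f(k) = c0. Then LHS − RHS = -1, requiring -1 = 0: contradictory. No certificate.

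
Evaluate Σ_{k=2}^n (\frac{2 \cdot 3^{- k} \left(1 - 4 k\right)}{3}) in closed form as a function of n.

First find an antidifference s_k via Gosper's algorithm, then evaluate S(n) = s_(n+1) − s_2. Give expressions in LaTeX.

S(n) = 3^{- n - 1} \left(- 3^{n + 1} + 4 n + 5\right)

r(k) = (4*k + 3)/(3*(4*k - 1)) after simplifying.
Take A(k)=1/3, B(k)=1, C(k)=k - 1/4.
Solve (1/3)·f(k+1) − (1)·f(k) = k - 1/4.
Bound: deg f ≤ 1.
Match coefficients ⇒ f(k) = -3*(4*k + 1)/8.
Certificate R = B(k−1)f/C = -3*(4*k + 1)/(2*(4*k - 1)) gives s_k = (4*k + 1)/3**k.
s_(k+1) − s_k = 2*(1 - 4*k)/(3*3**k) = t_k.
Telescope: S(n) = s_(n+1) − s_(2) = 3**(-n - 1)*(4*n + 5) − (1) = 3**(-n - 1)*(-3**(n + 1) + 4*n + 5).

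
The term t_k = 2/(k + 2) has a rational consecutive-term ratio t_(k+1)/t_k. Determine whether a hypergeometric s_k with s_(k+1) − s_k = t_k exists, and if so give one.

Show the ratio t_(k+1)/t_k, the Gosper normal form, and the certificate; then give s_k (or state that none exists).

Step 1: r(k) = (k + 2)/(k + 3).
Gosper form: A/B · C(k+1)/C(k) with A=k + 2, B=k + 3, C=1.
Key eq: (k + 2)·f(k+1) = (k + 2)·f(k) + (1).
From deg A=1, deg B=1, deg C=0: d=0.
Write f(k) = c0. Then LHS − RHS = -1, requiring -1 = 0: contradictory. No certificate.

no hypergeometric antidifference exists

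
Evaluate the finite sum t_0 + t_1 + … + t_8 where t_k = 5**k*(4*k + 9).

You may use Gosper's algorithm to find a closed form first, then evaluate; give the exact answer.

Compute t_(k+1)/t_k: get 5*(4*k + 13)/(4*k + 9).
Normal form (A,B,C) = (5, 1, k + 9/4).
Set up (5)·f(k+1) − (1)·f(k) − (k + 9/4) = 0.
d = 1 from the (0,0,1) case.
Match coefficients ⇒ f(k) = (k + 1)/4.
Then R = B(k−1)f/C = (k + 1)/(4*k + 9), so s_k = R(k)·t_k = 5**k*(k + 1).
Check: Δs_k = 5**k*(4*k + 9). ✓
Telescoping: Σ = s_(9) − s_(0) = 19531250 − (1) = 19531249.

Σ = 19531249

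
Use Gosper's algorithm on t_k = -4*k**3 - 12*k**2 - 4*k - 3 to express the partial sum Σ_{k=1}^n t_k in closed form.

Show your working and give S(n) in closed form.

Step 1: r(k) = (4*k**3 + 24*k**2 + 40*k + 23)/(4*k**3 + 12*k**2 + 4*k + 3).
Take A(k)=1, B(k)=1, C(k)=k**3 + 3*k**2 + k + 3/4.
Solve (1)·f(k+1) − (1)·f(k) = k**3 + 3*k**2 + k + 3/4.
deg f ≤ 4 (via 0,0,3).
Match coefficients ⇒ f(k) = k*(k**3 + 2*k**2 - 3*k + 3)/4.
Then R = B(k−1)f/C = k*(k**3 + 2*k**2 - 3*k + 3)/(4*k**3 + 12*k**2 + 4*k + 3), so s_k = R(k)·t_k = k*(-k**3 - 2*k**2 + 3*k - 3).
Verify: -4*k**3 - 12*k**2 - 4*k - 3 matches t_k.
s_(n+1) = -n**4 - 6*n**3 - 9*n**2 - 7*n - 3 and s_(1) = -3, so S(n) = n*(-n**3 - 6*n**2 - 9*n - 7).

S(n) = n*(-n**3 - 6*n**2 - 9*n - 7)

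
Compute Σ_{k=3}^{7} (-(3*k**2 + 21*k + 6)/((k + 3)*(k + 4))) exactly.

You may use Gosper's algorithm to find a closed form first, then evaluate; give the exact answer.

Ratio r(k) = (k + 3)*(7*k + (k + 1)**2 + 9)/((k + 5)*(k**2 + 7*k + 2)).
Normal form (A,B,C) = (k + 3, k + 5, k**2 + 7*k + 2).
Need (k + 3)·f(k+1) − (k + 4)·f(k) = k**2 + 7*k + 2.
Bound: deg f ≤ 2.
Match coefficients ⇒ f(k) = k*(3*k - 1)/3.
Get s_k = R·t_k = k*(1 - 3*k)/(k + 3) with R(k) = B(k−1)f(k)/C(k) = k*(k + 4)*(3*k - 1)/(3*(k**2 + 7*k + 2)).
Verify: 3*(-k**2 - 7*k - 2)/(k**2 + 7*k + 12) matches t_k.
Telescoping: Σ = s_(8) − s_(3) = -184/11 − (-4) = -140/11.

Σ = -140/11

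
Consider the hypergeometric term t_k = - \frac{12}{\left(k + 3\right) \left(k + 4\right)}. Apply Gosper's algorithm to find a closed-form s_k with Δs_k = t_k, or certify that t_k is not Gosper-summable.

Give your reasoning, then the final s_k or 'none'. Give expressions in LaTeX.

s_k = - \frac{4 k}{k + 3}

Ratio r(k) = (k + 3)/(k + 5).
Normal form (A,B,C) = (k + 3, k + 5, 1).
Solve (k + 3)·f(k+1) − (k + 4)·f(k) = 1.
Bound: deg f ≤ 1.
A polynomial solution: f(k) = k/3.
Then R = B(k−1)f/C = k*(k + 4)/3, so s_k = R(k)·t_k = -4*k/(k + 3).
Δs = -12/(k**2 + 7*k + 12), as required.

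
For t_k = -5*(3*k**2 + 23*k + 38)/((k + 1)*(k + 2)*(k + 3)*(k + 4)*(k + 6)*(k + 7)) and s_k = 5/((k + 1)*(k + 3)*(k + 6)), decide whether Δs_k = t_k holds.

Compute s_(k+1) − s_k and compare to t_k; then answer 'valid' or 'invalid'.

s_(k+1) = 5/((k + 2)*(k + 4)*(k + 7))
s_(k+1) − s_k = 5/((k + 2)*(k + 4)*(k + 7)) - 5/((k + 1)*(k + 3)*(k + 6))
(s_(k+1) − s_k) − t_k = 0

valid (s_(k+1) − s_k reduces to t_k)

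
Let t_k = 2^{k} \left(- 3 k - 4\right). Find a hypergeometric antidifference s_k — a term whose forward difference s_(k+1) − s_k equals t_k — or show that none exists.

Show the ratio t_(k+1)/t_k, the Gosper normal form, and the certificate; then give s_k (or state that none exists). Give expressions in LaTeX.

r(k) = 2*(3*k + 7)/(3*k + 4) after simplifying.
Take A(k)=2, B(k)=1, C(k)=k + 4/3.
Key eq: (2)·f(k+1) = (1)·f(k) + (k + 4/3).
deg f ≤ 1 (via 0,0,1).
Solve for f: f(k) = (3*k - 2)/3 (degree 1 ≤ 1).
Get s_k = R·t_k = 2**k*(2 - 3*k) with R(k) = B(k−1)f(k)/C(k) = (3*k - 2)/(3*k + 4).
Check: Δs_k = 2**k*(-3*k - 4). ✓

s_k = 2^{k} \left(2 - 3 k\right)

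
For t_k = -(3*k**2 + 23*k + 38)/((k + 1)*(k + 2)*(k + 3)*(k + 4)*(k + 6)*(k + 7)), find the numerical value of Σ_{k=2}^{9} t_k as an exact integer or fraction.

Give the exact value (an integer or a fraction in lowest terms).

Σ = -271/34320

r(k) = (k + 1)*(k + 6)*(23*k + 3*(k + 1)**2 + 61)/((k + 5)*(k + 8)*(3*k**2 + 23*k + 38)) after simplifying.
Gosper form: A/B · C(k+1)/C(k) with A=k + 1, B=k + 8, C=k**3 + 38*k**2/3 + 51*k + 190/3.
Key eq: (k + 1)·f(k+1) = (k + 7)·f(k) + (k**3 + 38*k**2/3 + 51*k + 190/3).
From deg A=1, deg B=1, deg C=3: d=6.
Coefficient equations give f(k) = k*(k + 2)*(k + 4)*(k + 5)*(k**2 + 10*k + 27)/54.
So s_k = (B(k−1)f/C)·t_k = (k*(k + 2)*(k + 4)*(k + 7)*(k**2 + 10*k + 27)/(18*(3*k**2 + 23*k + 38)))·t_k = k*(-k**2 - 10*k - 27)/(18*(k**3 + 10*k**2 + 27*k + 18)).
Δs = (-3*k**2 - 23*k - 38)/(k**6 + 23*k**5 + 207*k**4 + 925*k**3 + 2144*k**2 + 2412*k + 1008), as required.
Sum = s_(10) − s_(2); s_(10) = -1135/20592, s_(2) = -17/360 ⇒ -271/34320.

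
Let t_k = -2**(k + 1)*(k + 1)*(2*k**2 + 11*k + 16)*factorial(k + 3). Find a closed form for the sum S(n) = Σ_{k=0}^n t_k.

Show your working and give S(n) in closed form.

Compute t_(k+1)/t_k: get 2*(k + 2)*(k + 4)*(11*k + 2*(k + 1)**2 + 27)/((k + 1)*(2*k**2 + 11*k + 16)).
Normal form (A,B,C) = (2*k + 8, 1, k**3 + 13*k**2/2 + 27*k/2 + 8).
f must satisfy (2*k + 8)·f(k+1) − (1)·f(k) = k**3 + 13*k**2/2 + 27*k/2 + 8.
Bound: deg f ≤ 2.
Coefficient equations give f(k) = k*(k + 1)/2.
Then R = B(k−1)f/C = k/(2*k**2 + 11*k + 16), so s_k = R(k)·t_k = -2**(k + 1)*k*(k + 1)*factorial(k + 3).
Verify: -2**(k + 1)*(k + 1)*(2*k**2 + 11*k + 16)*factorial(k + 3) matches t_k.
Evaluate: s_(n+1) = -2**(n + 2)*(n + 1)*(n + 2)*factorial(n + 4); subtract s_(0) = 0 ⇒ S(n) = -2**(n + 2)*(n + 1)*(n + 2)*factorial(n + 4).

S(n) = -2**(n + 2)*(n + 1)*(n + 2)*factorial(n + 4)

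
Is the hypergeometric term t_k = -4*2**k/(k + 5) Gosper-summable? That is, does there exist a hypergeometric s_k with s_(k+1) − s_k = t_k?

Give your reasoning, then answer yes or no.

Step 1: r(k) = 2*(k + 5)/(k + 6).
Normal form (A,B,C) = (2*k + 10, k + 6, 1).
f must satisfy (2*k + 10)·f(k+1) − (k + 5)·f(k) = 1.
Degrees (1,1,0) ⇒ d ≤ -1.
Bound -1 < 0, so the key equation has no polynomial solution.

No. Not Gosper-summable.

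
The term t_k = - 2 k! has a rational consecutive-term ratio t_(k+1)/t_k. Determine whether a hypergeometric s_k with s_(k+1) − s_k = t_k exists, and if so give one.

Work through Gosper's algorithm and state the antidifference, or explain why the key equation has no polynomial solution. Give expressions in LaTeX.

none — t_k is not Gosper-summable

Compute t_(k+1)/t_k: get k + 1.
Normal form (A,B,C) = (k + 1, 1, 1).
Need (k + 1)·f(k+1) − (1)·f(k) = 1.
deg f ≤ -1 (via 1,0,0).
Negative degree bound (-1): no f exists, t_k not Gosper-summable.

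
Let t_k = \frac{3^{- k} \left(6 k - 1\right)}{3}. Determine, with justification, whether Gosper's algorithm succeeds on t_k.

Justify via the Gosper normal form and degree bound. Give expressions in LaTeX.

r(k) = (6*k + 5)/(3*(6*k - 1)) after simplifying.
Take A(k)=1/3, B(k)=1, C(k)=k - 1/6.
Set up (1/3)·f(k+1) − (1)·f(k) − (k - 1/6) = 0.
deg f ≤ 1 (via 0,0,1).
Solving with deg f ≤ 1: f(k) = -(3*k + 1)/2.
Certificate R = B(k−1)f/C = -3*(3*k + 1)/(6*k - 1) gives s_k = (-3*k - 1)/3**k.
Δs = (6*k - 1)/(3*3**k), as required.

Yes. s_k = 3^{- k} \left(- 3 k - 1\right).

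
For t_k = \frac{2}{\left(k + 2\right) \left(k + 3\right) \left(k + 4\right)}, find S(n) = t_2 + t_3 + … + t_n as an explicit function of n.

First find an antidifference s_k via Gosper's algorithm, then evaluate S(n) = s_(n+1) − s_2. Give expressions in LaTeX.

S(n) = \frac{n^{2} + 7 n - 8}{20 \left(n^{2} + 7 n + 12\right)}

The ratio is (k + 2)/(k + 5).
Factor: A=k + 2; B=k + 5; C=1.
f must satisfy (k + 2)·f(k+1) − (k + 4)·f(k) = 1.
deg f ≤ 2 (via 1,1,0).
A polynomial solution: f(k) = k*(k + 5)/12.
Get s_k = R·t_k = k*(k + 5)/(6*(k + 2)*(k + 3)) with R(k) = B(k−1)f(k)/C(k) = k*(k + 4)*(k + 5)/12.
s_(k+1) − s_k = 2/(k**3 + 9*k**2 + 26*k + 24) = t_k.
Telescope: S(n) = s_(n+1) − s_(2) = (n**2 + 7*n + 6)/(6*(n**2 + 7*n + 12)) − (7/60) = (n**2 + 7*n - 8)/(20*(n**2 + 7*n + 12)).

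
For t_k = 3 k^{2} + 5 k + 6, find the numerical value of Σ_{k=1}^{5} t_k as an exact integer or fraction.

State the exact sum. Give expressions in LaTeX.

Σ = 270

Ratio r(k) = (3*k**2 + 11*k + 14)/(3*k**2 + 5*k + 6).
Take A(k)=1, B(k)=1, C(k)=k**2 + 5*k/3 + 2.
Set up (1)·f(k+1) − (1)·f(k) − (k**2 + 5*k/3 + 2) = 0.
From deg A=0, deg B=0, deg C=2: d=3.
Match coefficients ⇒ f(k) = k*(k**2 + k + 4)/3.
R(k) = B(k−1)·f(k)/C(k) = k*(k**2 + k + 4)/(3*k**2 + 5*k + 6); s_k = R·t_k = k*(k**2 + k + 4).
Δs = 3*k**2 + 5*k + 6, as required.
Σ_(k=1)^(5) t_k = s_(6) − s_(1) = 276 − (6) = 270.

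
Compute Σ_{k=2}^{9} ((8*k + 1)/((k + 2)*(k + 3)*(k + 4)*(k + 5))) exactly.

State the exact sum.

The ratio is (k + 2)*(8*k + 9)/((k + 6)*(8*k + 1)).
Gosper form: A/B · C(k+1)/C(k) with A=k + 2, B=k + 6, C=k + 1/8.
Key eq: (k + 2)·f(k+1) = (k + 5)·f(k) + (k + 1/8).
Degrees (1,1,1) ⇒ d ≤ 3.
Coefficient equations give f(k) = k*(k**2 + 9*k - 6)/64.
Then R = B(k−1)f/C = k*(k + 5)*(k**2 + 9*k - 6)/(8*(8*k + 1)), so s_k = R(k)·t_k = k*(k**2 + 9*k - 6)/(8*(k + 2)*(k + 3)*(k + 4)).
Check: Δs_k = (8*k + 1)/(k**4 + 14*k**3 + 71*k**2 + 154*k + 120). ✓
Σ_(k=2)^(9) t_k = s_(10) − s_(2) = 115/1092 − (1/30) = 131/1820.

Σ = 131/1820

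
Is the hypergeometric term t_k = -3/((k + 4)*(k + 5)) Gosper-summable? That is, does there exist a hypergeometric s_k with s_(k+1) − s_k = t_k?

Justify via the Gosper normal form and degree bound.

Compute t_(k+1)/t_k: get (k + 4)/(k + 6).
Gosper form: A/B · C(k+1)/C(k) with A=k + 4, B=k + 6, C=1.
Solve (k + 4)·f(k+1) − (k + 5)·f(k) = 1.
Degrees (1,1,0) ⇒ d ≤ 1.
Solving with deg f ≤ 1: f(k) = k/4.
Get s_k = R·t_k = -3*k/(4*k + 16) with R(k) = B(k−1)f(k)/C(k) = k*(k + 5)/4.
Δs = -3/(k**2 + 9*k + 20), as required.

Yes. s_k = -3*k/(4*k + 16).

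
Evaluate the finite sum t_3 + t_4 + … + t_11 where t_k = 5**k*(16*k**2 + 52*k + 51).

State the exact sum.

Σ = 150390618875

Ratio r(k) = 5*(16*k**2 + 84*k + 119)/(16*k**2 + 52*k + 51).
Gosper form: A/B · C(k+1)/C(k) with A=5, B=1, C=k**2 + 13*k/4 + 51/16.
Key eq: (5)·f(k+1) = (1)·f(k) + (k**2 + 13*k/4 + 51/16).
d = 2 from the (0,0,2) case.
Solving with deg f ≤ 2: f(k) = (4*k**2 + 3*k + 4)/16.
So s_k = (B(k−1)f/C)·t_k = ((4*k**2 + 3*k + 4)/(16*k**2 + 52*k + 51))·t_k = 5**k*(4*k**2 + 3*k + 4).
Δs = 5**k*(16*k**2 + 52*k + 51), as required.
Evaluate s at k=12 and k=3: 150390625000 and 6125; difference 150390618875.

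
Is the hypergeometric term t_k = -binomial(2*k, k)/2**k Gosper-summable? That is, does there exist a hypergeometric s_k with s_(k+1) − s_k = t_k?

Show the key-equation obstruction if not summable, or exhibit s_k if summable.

No — negative degree bound, so no certificate f.

Step 1: r(k) = (2*k + 1)/(k + 1).
Factor: A=2*k + 1; B=k + 1; C=1.
Set up (2*k + 1)·f(k+1) − (k)·f(k) − (1) = 0.
Bound: deg f ≤ -1.
deg f ≤ -1 is impossible — no certificate.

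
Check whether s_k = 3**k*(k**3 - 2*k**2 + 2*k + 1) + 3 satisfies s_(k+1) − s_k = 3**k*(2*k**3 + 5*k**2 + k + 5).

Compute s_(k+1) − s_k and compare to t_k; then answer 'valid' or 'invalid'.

Valid: the claim telescopes to t_k.

s_(k+1) = 3*3**k*(2*k + (k + 1)**3 - 2*(k + 1)**2 + 3) + 3
s_(k+1) − s_k = 3**k*(2*k**3 + 5*k**2 + k + 5)
(s_(k+1) − s_k) − t_k = 0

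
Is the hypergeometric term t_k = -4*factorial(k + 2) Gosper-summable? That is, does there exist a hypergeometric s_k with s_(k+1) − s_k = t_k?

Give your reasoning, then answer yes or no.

No. Not Gosper-summable.

Ratio r(k) = k + 3.
Take A(k)=k + 3, B(k)=1, C(k)=1.
Solve (k + 3)·f(k+1) − (1)·f(k) = 1.
Degrees (1,0,0) ⇒ d ≤ -1.
Bound -1 < 0, so the key equation has no polynomial solution.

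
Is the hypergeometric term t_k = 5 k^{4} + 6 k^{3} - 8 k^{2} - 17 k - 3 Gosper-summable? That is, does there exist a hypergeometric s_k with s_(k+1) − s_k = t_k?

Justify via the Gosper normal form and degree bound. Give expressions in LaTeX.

Yes. s_k = k \left(k^{4} - k^{3} - 4 k^{2} - 3 k + 4\right).

r(k) = (5*k**4 + 26*k**3 + 40*k**2 + 5*k - 17)/(5*k**4 + 6*k**3 - 8*k**2 - 17*k - 3) after simplifying.
Factor: A=1; B=1; C=k**4 + 6*k**3/5 - 8*k**2/5 - 17*k/5 - 3/5.
Key eq: (1)·f(k+1) = (1)·f(k) + (k**4 + 6*k**3/5 - 8*k**2/5 - 17*k/5 - 3/5).
deg f ≤ 5 (via 0,0,4).
Solving with deg f ≤ 5: f(k) = k*(k**4 - k**3 - 4*k**2 - 3*k + 4)/5.
Then R = B(k−1)f/C = k*(k**4 - k**3 - 4*k**2 - 3*k + 4)/(5*k**4 + 6*k**3 - 8*k**2 - 17*k - 3), so s_k = R(k)·t_k = k*(k**4 - k**3 - 4*k**2 - 3*k + 4).
Verify: 5*k**4 + 6*k**3 - 8*k**2 - 17*k - 3 matches t_k.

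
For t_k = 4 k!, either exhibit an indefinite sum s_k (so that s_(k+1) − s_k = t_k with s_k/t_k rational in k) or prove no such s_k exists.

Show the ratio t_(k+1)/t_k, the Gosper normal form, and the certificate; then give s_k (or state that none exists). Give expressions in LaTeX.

Compute t_(k+1)/t_k: get k + 1.
Gosper form: A/B · C(k+1)/C(k) with A=k + 1, B=1, C=1.
Solve (k + 1)·f(k+1) − (1)·f(k) = 1.
Bound: deg f ≤ -1.
deg f ≤ -1 is impossible — no certificate.

none — t_k is not Gosper-summable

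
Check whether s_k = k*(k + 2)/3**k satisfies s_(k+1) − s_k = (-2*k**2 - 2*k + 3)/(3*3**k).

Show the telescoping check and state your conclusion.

s_(k+1) = (k + 1)*(k + 3)/(3*3**k)
s_(k+1) − s_k = (-2*k**2 - 2*k + 3)/(3*3**k)
(s_(k+1) − s_k) − t_k = 0

valid (s_(k+1) − s_k reduces to t_k)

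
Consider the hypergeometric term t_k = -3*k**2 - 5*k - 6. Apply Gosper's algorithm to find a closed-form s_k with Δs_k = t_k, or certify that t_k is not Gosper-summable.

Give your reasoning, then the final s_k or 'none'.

r(k) = (3*k**2 + 11*k + 14)/(3*k**2 + 5*k + 6) after simplifying.
Factor: A=1; B=1; C=k**2 + 5*k/3 + 2.
Solve (1)·f(k+1) − (1)·f(k) = k**2 + 5*k/3 + 2.
Degrees (0,0,2) ⇒ d ≤ 3.
A polynomial solution: f(k) = k*(k**2 + k + 4)/3.
Certificate R = B(k−1)f/C = k*(k**2 + k + 4)/(3*k**2 + 5*k + 6) gives s_k = k*(-k**2 - k - 4).
Δs = -3*k**2 - 5*k - 6, as required.

s_k = k*(-k**2 - k - 4)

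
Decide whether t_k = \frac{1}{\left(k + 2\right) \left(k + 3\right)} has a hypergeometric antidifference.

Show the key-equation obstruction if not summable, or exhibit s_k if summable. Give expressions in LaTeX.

Yes. s_k = \frac{k}{2 \left(k + 2\right)}.

The ratio is (k + 2)/(k + 4).
Gosper form: A/B · C(k+1)/C(k) with A=k + 2, B=k + 4, C=1.
Need (k + 2)·f(k+1) − (k + 3)·f(k) = 1.
deg f ≤ 1 (via 1,1,0).
Match coefficients ⇒ f(k) = k/2.
So s_k = (B(k−1)f/C)·t_k = (k*(k + 3)/2)·t_k = k/(2*(k + 2)).
Check: Δs_k = 1/(k**2 + 5*k + 6). ✓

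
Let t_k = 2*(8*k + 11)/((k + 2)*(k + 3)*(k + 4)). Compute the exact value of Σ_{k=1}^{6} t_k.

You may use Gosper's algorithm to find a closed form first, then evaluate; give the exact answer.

Σ = 367/180

Ratio r(k) = (k + 2)*(8*k + 19)/((k + 5)*(8*k + 11)).
Factor: A=k + 2; B=k + 5; C=k + 11/8.
Set up (k + 2)·f(k+1) − (k + 4)·f(k) − (k + 11/8) = 0.
Degrees (1,1,1) ⇒ d ≤ 2.
A polynomial solution: f(k) = k*(9*k + 13)/32.
R(k) = B(k−1)·f(k)/C(k) = k*(k + 4)*(9*k + 13)/(4*(8*k + 11)); s_k = R·t_k = k*(9*k + 13)/(2*(k + 2)*(k + 3)).
s_(k+1) − s_k = 2*(8*k + 11)/(k**3 + 9*k**2 + 26*k + 24) = t_k.
Sum = s_(7) − s_(1); s_(7) = 133/45, s_(1) = 11/12 ⇒ 367/180.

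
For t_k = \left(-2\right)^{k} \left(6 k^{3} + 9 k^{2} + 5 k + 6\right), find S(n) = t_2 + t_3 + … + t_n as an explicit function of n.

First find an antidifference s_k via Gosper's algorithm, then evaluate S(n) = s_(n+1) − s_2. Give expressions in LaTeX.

The ratio is 2*(-6*k**3 - 27*k**2 - 41*k - 26)/(6*k**3 + 9*k**2 + 5*k + 6).
Factor: A=-2; B=1; C=k**3 + 3*k**2/2 + 5*k/6 + 1.
Solve (-2)·f(k+1) − (1)·f(k) = k**3 + 3*k**2/2 + 5*k/6 + 1.
d = 3 from the (0,0,3) case.
Solving with deg f ≤ 3: f(k) = -(k + 1)*(2*k**2 - 3*k + 2)/6.
Then R = B(k−1)f/C = -(k + 1)*(2*k**2 - 3*k + 2)/(6*k**3 + 9*k**2 + 5*k + 6), so s_k = R(k)·t_k = (-2)**k*(-2*k**3 + k**2 + k - 2).
Check: Δs_k = (-2)**k*(6*k**3 + 9*k**2 + 5*k + 6). ✓
Σ_(k=2)^n t_k = s_(n+1) − s_(2) = (2*(-2)**n*(2*n**3 + 5*n**2 + 3*n + 2)) − (-48), i.e. 4*(-2)**n*n**3 + 10*(-2)**n*n**2 + 6*(-2)**n*n + 4*(-2)**n + 48.

S(n) = 4 \left(-2\right)^{n} n^{3} + 10 \left(-2\right)^{n} n^{2} + 6 \left(-2\right)^{n} n + 4 \left(-2\right)^{n} + 48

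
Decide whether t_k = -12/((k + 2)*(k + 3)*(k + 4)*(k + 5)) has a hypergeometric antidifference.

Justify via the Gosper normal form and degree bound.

The ratio is (k + 2)/(k + 6).
Gosper form: A/B · C(k+1)/C(k) with A=k + 2, B=k + 6, C=1.
Solve (k + 2)·f(k+1) − (k + 5)·f(k) = 1.
Degrees (1,1,0) ⇒ d ≤ 3.
Solving with deg f ≤ 3: f(k) = k*(k**2 + 9*k + 26)/72.
Get s_k = R·t_k = k*(-k**2 - 9*k - 26)/(6*(k + 2)*(k + 3)*(k + 4)) with R(k) = B(k−1)f(k)/C(k) = k*(k + 5)*(k**2 + 9*k + 26)/72.
s_(k+1) − s_k = -12/(k**4 + 14*k**3 + 71*k**2 + 154*k + 120) = t_k.

Yes. s_k = k*(-k**2 - 9*k - 26)/(6*(k + 2)*(k + 3)*(k + 4)).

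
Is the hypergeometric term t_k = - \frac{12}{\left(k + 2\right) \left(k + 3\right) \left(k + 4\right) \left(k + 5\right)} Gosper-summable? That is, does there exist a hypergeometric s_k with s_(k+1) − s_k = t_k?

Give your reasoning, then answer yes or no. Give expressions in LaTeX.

r(k) = (k + 2)/(k + 6) after simplifying.
Take A(k)=k + 2, B(k)=k + 6, C(k)=1.
Solve (k + 2)·f(k+1) − (k + 5)·f(k) = 1.
Degrees (1,1,0) ⇒ d ≤ 3.
A polynomial solution: f(k) = k*(k**2 + 9*k + 26)/72.
Then R = B(k−1)f/C = k*(k + 5)*(k**2 + 9*k + 26)/72, so s_k = R(k)·t_k = k*(-k**2 - 9*k - 26)/(6*(k + 2)*(k + 3)*(k + 4)).
Check: Δs_k = -12/(k**4 + 14*k**3 + 71*k**2 + 154*k + 120). ✓

Yes. s_k = \frac{k \left(- k^{2} - 9 k - 26\right)}{6 \left(k + 2\right) \left(k + 3\right) \left(k + 4\right)}.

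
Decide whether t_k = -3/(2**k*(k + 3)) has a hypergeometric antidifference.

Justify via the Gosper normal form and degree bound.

The ratio is (k + 3)/(2*(k + 4)).
Factor: A=k/2 + 3/2; B=k + 4; C=1.
Key eq: (k/2 + 3/2)·f(k+1) = (k + 3)·f(k) + (1).
From deg A=1, deg B=1, deg C=0: d=-1.
d = -1 < 0 ⇒ no nonzero polynomial f; not summable.

No — t_k has no hypergeometric antidifference.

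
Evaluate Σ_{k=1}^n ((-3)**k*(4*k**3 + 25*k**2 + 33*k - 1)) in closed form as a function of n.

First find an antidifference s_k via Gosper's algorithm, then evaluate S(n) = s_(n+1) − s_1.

S(n) = 3*(-3)**n*n**3 + 21*(-3)**n*n**2 + 33*(-3)**n*n + 3*(-3)**n - 3

t_(k+1)/t_k = 3*(-4*k**3 - 37*k**2 - 95*k - 61)/(4*k**3 + 25*k**2 + 33*k - 1).
Take A(k)=-3, B(k)=1, C(k)=k**3 + 25*k**2/4 + 33*k/4 - 1/4.
Need (-3)·f(k+1) − (1)·f(k) = k**3 + 25*k**2/4 + 33*k/4 - 1/4.
Degrees (0,0,3) ⇒ d ≤ 3.
Solve for f: f(k) = -(k**3 + 4*k**2 - 4)/4 (degree 3 ≤ 3).
Get s_k = R·t_k = (-3)**k*(-k**3 - 4*k**2 + 4) with R(k) = B(k−1)f(k)/C(k) = -(k**3 + 4*k**2 - 4)/(4*k**3 + 25*k**2 + 33*k - 1).
Δs = (-3)**k*(4*k**3 + 25*k**2 + 33*k - 1), as required.
Evaluate: s_(n+1) = 3*(-3)**n*(n**3 + 7*n**2 + 11*n + 1); subtract s_(1) = 3 ⇒ S(n) = 3*(-3)**n*n**3 + 21*(-3)**n*n**2 + 33*(-3)**n*n + 3*(-3)**n - 3.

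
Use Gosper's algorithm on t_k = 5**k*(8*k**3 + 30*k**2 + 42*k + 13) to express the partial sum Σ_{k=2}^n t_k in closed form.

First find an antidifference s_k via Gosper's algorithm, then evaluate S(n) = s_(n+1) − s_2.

S(n) = 10*5**n*n**3 + 30*5**n*n**2 + 45*5**n*n + 10*5**n - 475

Step 1: r(k) = 5*(8*k**3 + 54*k**2 + 126*k + 93)/(8*k**3 + 30*k**2 + 42*k + 13).
Gosper form: A/B · C(k+1)/C(k) with A=5, B=1, C=k**3 + 15*k**2/4 + 21*k/4 + 13/8.
Set up (5)·f(k+1) − (1)·f(k) − (k**3 + 15*k**2/4 + 21*k/4 + 13/8) = 0.
Degrees (0,0,3) ⇒ d ≤ 3.
Match coefficients ⇒ f(k) = (2*k**3 + 3*k - 3)/8.
Get s_k = R·t_k = 5**k*(2*k**3 + 3*k - 3) with R(k) = B(k−1)f(k)/C(k) = (2*k**3 + 3*k - 3)/(8*k**3 + 30*k**2 + 42*k + 13).
s_(k+1) − s_k = 5**k*(8*k**3 + 30*k**2 + 42*k + 13) = t_k.
Σ_(k=2)^n t_k = s_(n+1) − s_(2) = (5**(n + 1)*(2*n**3 + 6*n**2 + 9*n + 2)) − (475), i.e. 10*5**n*n**3 + 30*5**n*n**2 + 45*5**n*n + 10*5**n - 475.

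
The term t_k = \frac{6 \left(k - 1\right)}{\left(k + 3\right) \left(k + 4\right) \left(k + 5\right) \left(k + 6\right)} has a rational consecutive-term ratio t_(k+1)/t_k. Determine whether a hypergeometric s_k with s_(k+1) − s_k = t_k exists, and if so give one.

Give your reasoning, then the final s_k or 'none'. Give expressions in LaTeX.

s_k = \frac{k \left(k^{2} + 12 k - 133\right)}{60 \left(k + 3\right) \left(k + 4\right) \left(k + 5\right)}

Compute t_(k+1)/t_k: get k*(k + 3)/((k - 1)*(k + 7)).
So A=k + 3 and B=k + 7, with C=k - 1.
Key eq: (k + 3)·f(k+1) = (k + 6)·f(k) + (k - 1).
Degrees (1,1,1) ⇒ d ≤ 3.
Solving with deg f ≤ 3: f(k) = k*(k - 7)*(k + 19)/360.
Certificate R = B(k−1)f/C = k*(k - 7)*(k + 6)*(k + 19)/(360*(k - 1)) gives s_k = k*(k**2 + 12*k - 133)/(60*(k + 3)*(k + 4)*(k + 5)).
Δs = 6*(k - 1)/(k**4 + 18*k**3 + 119*k**2 + 342*k + 360), as required.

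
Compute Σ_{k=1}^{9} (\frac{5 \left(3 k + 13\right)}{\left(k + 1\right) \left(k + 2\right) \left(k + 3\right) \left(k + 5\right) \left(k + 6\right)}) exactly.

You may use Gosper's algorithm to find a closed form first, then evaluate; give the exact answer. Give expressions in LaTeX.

Step 1: r(k) = (k + 1)*(k + 5)*(3*k + 16)/((k + 4)*(k + 7)*(3*k + 13)).
So A=k + 1 and B=k + 7, with C=k**2 + 25*k/3 + 52/3.
Solve (k + 1)·f(k+1) − (k + 6)·f(k) = k**2 + 25*k/3 + 52/3.
From deg A=1, deg B=1, deg C=2: d=5.
Solving with deg f ≤ 5: f(k) = k*(k + 3)*(k + 4)*(k**2 + 8*k + 17)/30.
Then R = B(k−1)f/C = k*(k + 3)*(k + 6)*(k**2 + 8*k + 17)/(10*(3*k + 13)), so s_k = R(k)·t_k = k*(k**2 + 8*k + 17)/(2*(k**3 + 8*k**2 + 17*k + 10)).
Verify: 5*(3*k + 13)/(k**5 + 17*k**4 + 107*k**3 + 307*k**2 + 396*k + 180) matches t_k.
Telescoping: Σ = s_(10) − s_(1) = 197/396 − (13/36) = 3/22.

Σ = 3/22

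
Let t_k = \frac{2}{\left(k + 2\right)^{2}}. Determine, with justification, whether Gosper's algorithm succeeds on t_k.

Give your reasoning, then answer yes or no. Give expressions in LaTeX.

No — t_k has no hypergeometric antidifference.

Ratio r(k) = (k + 2)**2/(k + 3)**2.
Gosper form: A/B · C(k+1)/C(k) with A=k**2 + 4*k + 4, B=k**2 + 6*k + 9, C=1.
Key eq: (k**2 + 4*k + 4)·f(k+1) = (k**2 + 4*k + 4)·f(k) + (1).
Bound: deg f ≤ 0.
Put f(k) = c0: A·f(k+1) − B(k−1)·f(k) − C = -1; need -1 = 0 — inconsistent ⇒ no f, not summable.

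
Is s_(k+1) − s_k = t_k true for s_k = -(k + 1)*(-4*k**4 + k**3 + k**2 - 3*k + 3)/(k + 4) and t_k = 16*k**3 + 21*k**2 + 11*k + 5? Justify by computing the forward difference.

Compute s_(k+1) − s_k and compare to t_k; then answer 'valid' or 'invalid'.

Invalid: residual 3*(-12*k**4 - 86*k**3 - 96*k**2 - 46*k - 23)/(k**2 + 9*k + 20) ≠ 0.

s_(k+1) = (k + 2)*(3*k + 4*(k + 1)**4 - (k + 1)**3 - (k + 1)**2)/(k + 5)
s_(k+1) − s_k = (16*k**5 + 129*k**4 + 262*k**3 + 236*k**2 + 127*k + 31)/(k**2 + 9*k + 20)
(s_(k+1) − s_k) − t_k = 3*(-12*k**4 - 86*k**3 - 96*k**2 - 46*k - 23)/(k**2 + 9*k + 20)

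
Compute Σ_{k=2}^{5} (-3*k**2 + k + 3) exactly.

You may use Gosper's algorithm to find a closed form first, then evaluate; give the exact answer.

Ratio r(k) = (k - 3*(k + 1)**2 + 4)/(-3*k**2 + k + 3).
Factor: A=1; B=1; C=k**2 - k/3 - 1.
Key eq: (1)·f(k+1) = (1)·f(k) + (k**2 - k/3 - 1).
deg f ≤ 3 (via 0,0,2).
Solve for f: f(k) = k*(k**2 - 2*k - 2)/3 (degree 3 ≤ 3).
Certificate R = B(k−1)f/C = k*(k**2 - 2*k - 2)/(3*k**2 - k - 3) gives s_k = k*(-k**2 + 2*k + 2).
Verify: -3*k**2 + k + 3 matches t_k.
Evaluate s at k=6 and k=2: -132 and 4; difference -136.

Σ = -136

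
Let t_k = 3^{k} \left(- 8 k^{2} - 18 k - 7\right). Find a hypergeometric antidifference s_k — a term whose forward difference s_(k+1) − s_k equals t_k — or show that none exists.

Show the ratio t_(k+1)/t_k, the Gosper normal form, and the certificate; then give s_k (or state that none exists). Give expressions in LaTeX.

s_k = 3^{k} \left(- 4 k^{2} + 3 k - 2\right)

Step 1: r(k) = 3*(8*k**2 + 34*k + 33)/(8*k**2 + 18*k + 7).
A = 3, B = 1, C = k**2 + 9*k/4 + 7/8.
Set up (3)·f(k+1) − (1)·f(k) − (k**2 + 9*k/4 + 7/8) = 0.
From deg A=0, deg B=0, deg C=2: d=2.
Solving with deg f ≤ 2: f(k) = (4*k**2 - 3*k + 2)/8.
R(k) = B(k−1)·f(k)/C(k) = (4*k**2 - 3*k + 2)/((2*k + 1)*(4*k + 7)); s_k = R·t_k = 3**k*(-4*k**2 + 3*k - 2).
Verify: 3**k*(-8*k**2 - 18*k - 7) matches t_k.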